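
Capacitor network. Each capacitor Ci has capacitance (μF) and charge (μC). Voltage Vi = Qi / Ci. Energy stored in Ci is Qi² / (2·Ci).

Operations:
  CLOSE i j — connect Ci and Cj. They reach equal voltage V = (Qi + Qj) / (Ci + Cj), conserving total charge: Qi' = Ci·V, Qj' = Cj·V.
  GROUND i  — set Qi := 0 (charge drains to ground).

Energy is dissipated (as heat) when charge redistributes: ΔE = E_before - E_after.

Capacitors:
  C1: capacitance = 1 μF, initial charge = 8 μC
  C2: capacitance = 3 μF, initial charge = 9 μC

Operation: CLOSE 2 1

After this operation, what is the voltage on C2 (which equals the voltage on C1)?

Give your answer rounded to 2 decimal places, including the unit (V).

Initial: C1(1μF, Q=8μC, V=8.00V), C2(3μF, Q=9μC, V=3.00V)
Op 1: CLOSE 2-1: Q_total=17.00, C_total=4.00, V=4.25; Q2=12.75, Q1=4.25; dissipated=9.375

Answer: 4.25 V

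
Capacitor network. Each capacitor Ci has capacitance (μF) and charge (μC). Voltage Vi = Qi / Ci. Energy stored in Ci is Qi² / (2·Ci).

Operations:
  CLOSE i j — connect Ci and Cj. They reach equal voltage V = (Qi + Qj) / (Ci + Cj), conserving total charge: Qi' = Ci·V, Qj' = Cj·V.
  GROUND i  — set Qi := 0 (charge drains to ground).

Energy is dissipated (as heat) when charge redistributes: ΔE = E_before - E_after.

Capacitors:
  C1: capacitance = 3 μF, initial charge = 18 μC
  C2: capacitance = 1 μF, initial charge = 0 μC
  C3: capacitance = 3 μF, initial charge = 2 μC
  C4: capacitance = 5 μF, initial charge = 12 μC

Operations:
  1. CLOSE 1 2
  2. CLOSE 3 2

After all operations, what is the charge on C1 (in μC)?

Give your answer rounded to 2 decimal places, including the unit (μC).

Initial: C1(3μF, Q=18μC, V=6.00V), C2(1μF, Q=0μC, V=0.00V), C3(3μF, Q=2μC, V=0.67V), C4(5μF, Q=12μC, V=2.40V)
Op 1: CLOSE 1-2: Q_total=18.00, C_total=4.00, V=4.50; Q1=13.50, Q2=4.50; dissipated=13.500
Op 2: CLOSE 3-2: Q_total=6.50, C_total=4.00, V=1.62; Q3=4.88, Q2=1.62; dissipated=5.510
Final charges: Q1=13.50, Q2=1.62, Q3=4.88, Q4=12.00

Answer: 13.50 μC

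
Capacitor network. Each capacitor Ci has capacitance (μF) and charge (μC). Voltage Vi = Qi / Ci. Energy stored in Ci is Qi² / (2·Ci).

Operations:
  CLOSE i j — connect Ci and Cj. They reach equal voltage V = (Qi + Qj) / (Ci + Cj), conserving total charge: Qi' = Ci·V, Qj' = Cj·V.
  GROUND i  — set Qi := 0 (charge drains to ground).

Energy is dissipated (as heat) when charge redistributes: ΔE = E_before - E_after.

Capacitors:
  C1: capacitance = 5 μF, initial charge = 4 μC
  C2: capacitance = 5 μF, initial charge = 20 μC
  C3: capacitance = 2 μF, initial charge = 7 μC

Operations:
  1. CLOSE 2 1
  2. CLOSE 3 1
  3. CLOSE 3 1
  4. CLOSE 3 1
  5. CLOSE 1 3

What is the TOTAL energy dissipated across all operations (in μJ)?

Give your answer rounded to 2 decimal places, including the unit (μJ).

Initial: C1(5μF, Q=4μC, V=0.80V), C2(5μF, Q=20μC, V=4.00V), C3(2μF, Q=7μC, V=3.50V)
Op 1: CLOSE 2-1: Q_total=24.00, C_total=10.00, V=2.40; Q2=12.00, Q1=12.00; dissipated=12.800
Op 2: CLOSE 3-1: Q_total=19.00, C_total=7.00, V=2.71; Q3=5.43, Q1=13.57; dissipated=0.864
Op 3: CLOSE 3-1: Q_total=19.00, C_total=7.00, V=2.71; Q3=5.43, Q1=13.57; dissipated=0.000
Op 4: CLOSE 3-1: Q_total=19.00, C_total=7.00, V=2.71; Q3=5.43, Q1=13.57; dissipated=0.000
Op 5: CLOSE 1-3: Q_total=19.00, C_total=7.00, V=2.71; Q1=13.57, Q3=5.43; dissipated=0.000
Total dissipated: 13.664 μJ

Answer: 13.66 μJ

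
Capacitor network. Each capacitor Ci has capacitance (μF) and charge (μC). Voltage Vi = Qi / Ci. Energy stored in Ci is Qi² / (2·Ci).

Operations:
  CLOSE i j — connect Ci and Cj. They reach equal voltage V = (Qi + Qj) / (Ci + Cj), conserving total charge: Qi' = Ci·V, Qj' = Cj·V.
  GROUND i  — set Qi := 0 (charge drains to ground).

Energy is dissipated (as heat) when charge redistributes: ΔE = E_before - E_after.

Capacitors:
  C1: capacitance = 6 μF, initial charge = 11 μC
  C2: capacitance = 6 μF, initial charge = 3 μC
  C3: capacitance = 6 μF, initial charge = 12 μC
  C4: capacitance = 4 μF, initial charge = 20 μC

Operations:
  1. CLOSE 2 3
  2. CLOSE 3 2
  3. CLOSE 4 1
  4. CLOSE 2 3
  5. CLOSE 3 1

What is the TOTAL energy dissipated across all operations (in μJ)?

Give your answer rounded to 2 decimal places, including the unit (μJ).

Answer: 20.54 μJ

Derivation:
Initial: C1(6μF, Q=11μC, V=1.83V), C2(6μF, Q=3μC, V=0.50V), C3(6μF, Q=12μC, V=2.00V), C4(4μF, Q=20μC, V=5.00V)
Op 1: CLOSE 2-3: Q_total=15.00, C_total=12.00, V=1.25; Q2=7.50, Q3=7.50; dissipated=3.375
Op 2: CLOSE 3-2: Q_total=15.00, C_total=12.00, V=1.25; Q3=7.50, Q2=7.50; dissipated=0.000
Op 3: CLOSE 4-1: Q_total=31.00, C_total=10.00, V=3.10; Q4=12.40, Q1=18.60; dissipated=12.033
Op 4: CLOSE 2-3: Q_total=15.00, C_total=12.00, V=1.25; Q2=7.50, Q3=7.50; dissipated=0.000
Op 5: CLOSE 3-1: Q_total=26.10, C_total=12.00, V=2.17; Q3=13.05, Q1=13.05; dissipated=5.134
Total dissipated: 20.542 μJ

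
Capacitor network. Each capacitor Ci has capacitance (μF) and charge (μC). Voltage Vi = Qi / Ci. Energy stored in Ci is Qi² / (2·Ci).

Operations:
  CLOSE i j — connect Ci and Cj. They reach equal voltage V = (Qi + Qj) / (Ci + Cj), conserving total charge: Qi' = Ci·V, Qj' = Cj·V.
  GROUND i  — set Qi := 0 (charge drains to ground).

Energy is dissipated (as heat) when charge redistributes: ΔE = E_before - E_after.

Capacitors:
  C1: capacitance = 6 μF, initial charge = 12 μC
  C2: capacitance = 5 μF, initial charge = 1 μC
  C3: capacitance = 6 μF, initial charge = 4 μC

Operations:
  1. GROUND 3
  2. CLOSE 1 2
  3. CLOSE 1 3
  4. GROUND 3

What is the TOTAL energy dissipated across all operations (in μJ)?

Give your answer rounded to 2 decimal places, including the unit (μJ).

Answer: 8.89 μJ

Derivation:
Initial: C1(6μF, Q=12μC, V=2.00V), C2(5μF, Q=1μC, V=0.20V), C3(6μF, Q=4μC, V=0.67V)
Op 1: GROUND 3: Q3=0; energy lost=1.333
Op 2: CLOSE 1-2: Q_total=13.00, C_total=11.00, V=1.18; Q1=7.09, Q2=5.91; dissipated=4.418
Op 3: CLOSE 1-3: Q_total=7.09, C_total=12.00, V=0.59; Q1=3.55, Q3=3.55; dissipated=2.095
Op 4: GROUND 3: Q3=0; energy lost=1.048
Total dissipated: 8.894 μJ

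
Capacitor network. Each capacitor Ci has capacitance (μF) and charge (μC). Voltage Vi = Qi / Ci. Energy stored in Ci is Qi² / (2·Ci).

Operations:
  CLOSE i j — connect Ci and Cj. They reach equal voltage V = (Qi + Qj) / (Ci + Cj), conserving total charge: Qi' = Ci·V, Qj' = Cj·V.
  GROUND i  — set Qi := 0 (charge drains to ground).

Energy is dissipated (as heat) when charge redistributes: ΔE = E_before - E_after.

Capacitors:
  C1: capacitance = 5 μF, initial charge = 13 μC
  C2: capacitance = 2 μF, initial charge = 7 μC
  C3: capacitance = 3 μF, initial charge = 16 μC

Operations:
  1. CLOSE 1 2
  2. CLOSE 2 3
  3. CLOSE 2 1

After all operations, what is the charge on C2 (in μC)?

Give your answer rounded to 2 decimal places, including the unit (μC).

Initial: C1(5μF, Q=13μC, V=2.60V), C2(2μF, Q=7μC, V=3.50V), C3(3μF, Q=16μC, V=5.33V)
Op 1: CLOSE 1-2: Q_total=20.00, C_total=7.00, V=2.86; Q1=14.29, Q2=5.71; dissipated=0.579
Op 2: CLOSE 2-3: Q_total=21.71, C_total=5.00, V=4.34; Q2=8.69, Q3=13.03; dissipated=3.679
Op 3: CLOSE 2-1: Q_total=22.97, C_total=7.00, V=3.28; Q2=6.56, Q1=16.41; dissipated=1.577
Final charges: Q1=16.41, Q2=6.56, Q3=13.03

Answer: 6.56 μC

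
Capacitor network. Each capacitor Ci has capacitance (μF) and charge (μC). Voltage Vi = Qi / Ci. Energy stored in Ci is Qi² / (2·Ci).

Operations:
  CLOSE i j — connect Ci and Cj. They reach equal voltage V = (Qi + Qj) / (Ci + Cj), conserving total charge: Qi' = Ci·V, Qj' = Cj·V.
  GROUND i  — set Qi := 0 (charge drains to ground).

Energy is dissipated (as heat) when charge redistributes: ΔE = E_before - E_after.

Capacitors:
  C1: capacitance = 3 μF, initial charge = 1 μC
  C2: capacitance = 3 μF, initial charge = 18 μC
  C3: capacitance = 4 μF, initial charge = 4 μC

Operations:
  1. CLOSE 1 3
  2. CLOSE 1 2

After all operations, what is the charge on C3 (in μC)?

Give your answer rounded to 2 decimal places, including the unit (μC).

Initial: C1(3μF, Q=1μC, V=0.33V), C2(3μF, Q=18μC, V=6.00V), C3(4μF, Q=4μC, V=1.00V)
Op 1: CLOSE 1-3: Q_total=5.00, C_total=7.00, V=0.71; Q1=2.14, Q3=2.86; dissipated=0.381
Op 2: CLOSE 1-2: Q_total=20.14, C_total=6.00, V=3.36; Q1=10.07, Q2=10.07; dissipated=20.954
Final charges: Q1=10.07, Q2=10.07, Q3=2.86

Answer: 2.86 μC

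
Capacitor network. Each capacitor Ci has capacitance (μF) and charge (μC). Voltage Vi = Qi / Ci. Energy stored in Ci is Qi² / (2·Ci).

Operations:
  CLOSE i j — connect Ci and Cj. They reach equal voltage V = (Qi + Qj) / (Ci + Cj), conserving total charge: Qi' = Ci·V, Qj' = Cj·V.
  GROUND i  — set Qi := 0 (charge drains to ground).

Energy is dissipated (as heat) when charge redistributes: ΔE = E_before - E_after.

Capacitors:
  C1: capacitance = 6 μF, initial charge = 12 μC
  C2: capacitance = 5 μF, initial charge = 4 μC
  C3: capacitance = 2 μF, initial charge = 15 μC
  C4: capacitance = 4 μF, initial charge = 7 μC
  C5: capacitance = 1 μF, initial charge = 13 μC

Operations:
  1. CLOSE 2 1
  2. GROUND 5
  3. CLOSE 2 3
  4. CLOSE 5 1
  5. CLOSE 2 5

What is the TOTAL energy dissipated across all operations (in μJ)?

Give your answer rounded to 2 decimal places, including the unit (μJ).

Answer: 115.04 μJ

Derivation:
Initial: C1(6μF, Q=12μC, V=2.00V), C2(5μF, Q=4μC, V=0.80V), C3(2μF, Q=15μC, V=7.50V), C4(4μF, Q=7μC, V=1.75V), C5(1μF, Q=13μC, V=13.00V)
Op 1: CLOSE 2-1: Q_total=16.00, C_total=11.00, V=1.45; Q2=7.27, Q1=8.73; dissipated=1.964
Op 2: GROUND 5: Q5=0; energy lost=84.500
Op 3: CLOSE 2-3: Q_total=22.27, C_total=7.00, V=3.18; Q2=15.91, Q3=6.36; dissipated=26.105
Op 4: CLOSE 5-1: Q_total=8.73, C_total=7.00, V=1.25; Q5=1.25, Q1=7.48; dissipated=0.907
Op 5: CLOSE 2-5: Q_total=17.16, C_total=6.00, V=2.86; Q2=14.30, Q5=2.86; dissipated=1.560
Total dissipated: 115.036 μJ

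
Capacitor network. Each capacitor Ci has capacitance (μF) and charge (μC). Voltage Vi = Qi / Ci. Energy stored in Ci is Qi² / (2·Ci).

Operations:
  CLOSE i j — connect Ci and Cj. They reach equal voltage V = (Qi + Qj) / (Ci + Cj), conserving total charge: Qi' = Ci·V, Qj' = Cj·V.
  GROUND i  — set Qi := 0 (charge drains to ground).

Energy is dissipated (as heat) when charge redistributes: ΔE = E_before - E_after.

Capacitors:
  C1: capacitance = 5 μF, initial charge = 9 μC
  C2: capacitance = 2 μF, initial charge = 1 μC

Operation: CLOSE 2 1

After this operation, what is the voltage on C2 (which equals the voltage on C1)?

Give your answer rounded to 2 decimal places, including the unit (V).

Initial: C1(5μF, Q=9μC, V=1.80V), C2(2μF, Q=1μC, V=0.50V)
Op 1: CLOSE 2-1: Q_total=10.00, C_total=7.00, V=1.43; Q2=2.86, Q1=7.14; dissipated=1.207

Answer: 1.43 V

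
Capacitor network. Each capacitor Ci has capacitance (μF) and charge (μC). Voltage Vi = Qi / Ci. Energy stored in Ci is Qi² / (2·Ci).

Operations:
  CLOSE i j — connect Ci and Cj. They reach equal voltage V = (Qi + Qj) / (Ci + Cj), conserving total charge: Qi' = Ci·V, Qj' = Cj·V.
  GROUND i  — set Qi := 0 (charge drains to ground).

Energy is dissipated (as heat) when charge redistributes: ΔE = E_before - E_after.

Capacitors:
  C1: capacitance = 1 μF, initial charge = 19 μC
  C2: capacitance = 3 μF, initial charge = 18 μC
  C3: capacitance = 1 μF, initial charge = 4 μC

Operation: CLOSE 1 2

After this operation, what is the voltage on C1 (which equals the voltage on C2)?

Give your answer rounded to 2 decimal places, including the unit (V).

Initial: C1(1μF, Q=19μC, V=19.00V), C2(3μF, Q=18μC, V=6.00V), C3(1μF, Q=4μC, V=4.00V)
Op 1: CLOSE 1-2: Q_total=37.00, C_total=4.00, V=9.25; Q1=9.25, Q2=27.75; dissipated=63.375

Answer: 9.25 V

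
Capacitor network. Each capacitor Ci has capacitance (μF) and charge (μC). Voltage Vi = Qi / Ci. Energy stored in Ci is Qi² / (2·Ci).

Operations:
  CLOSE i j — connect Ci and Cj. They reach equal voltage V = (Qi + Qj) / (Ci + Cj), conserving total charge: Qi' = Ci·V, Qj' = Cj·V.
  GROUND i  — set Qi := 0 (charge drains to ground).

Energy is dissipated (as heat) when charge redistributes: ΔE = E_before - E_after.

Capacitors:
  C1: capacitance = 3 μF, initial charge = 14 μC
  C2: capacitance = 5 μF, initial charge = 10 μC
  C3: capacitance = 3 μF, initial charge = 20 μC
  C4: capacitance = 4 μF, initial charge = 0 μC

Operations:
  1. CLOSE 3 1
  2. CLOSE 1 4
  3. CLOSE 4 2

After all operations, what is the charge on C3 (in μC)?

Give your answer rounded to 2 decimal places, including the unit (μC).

Answer: 17.00 μC

Derivation:
Initial: C1(3μF, Q=14μC, V=4.67V), C2(5μF, Q=10μC, V=2.00V), C3(3μF, Q=20μC, V=6.67V), C4(4μF, Q=0μC, V=0.00V)
Op 1: CLOSE 3-1: Q_total=34.00, C_total=6.00, V=5.67; Q3=17.00, Q1=17.00; dissipated=3.000
Op 2: CLOSE 1-4: Q_total=17.00, C_total=7.00, V=2.43; Q1=7.29, Q4=9.71; dissipated=27.524
Op 3: CLOSE 4-2: Q_total=19.71, C_total=9.00, V=2.19; Q4=8.76, Q2=10.95; dissipated=0.204
Final charges: Q1=7.29, Q2=10.95, Q3=17.00, Q4=8.76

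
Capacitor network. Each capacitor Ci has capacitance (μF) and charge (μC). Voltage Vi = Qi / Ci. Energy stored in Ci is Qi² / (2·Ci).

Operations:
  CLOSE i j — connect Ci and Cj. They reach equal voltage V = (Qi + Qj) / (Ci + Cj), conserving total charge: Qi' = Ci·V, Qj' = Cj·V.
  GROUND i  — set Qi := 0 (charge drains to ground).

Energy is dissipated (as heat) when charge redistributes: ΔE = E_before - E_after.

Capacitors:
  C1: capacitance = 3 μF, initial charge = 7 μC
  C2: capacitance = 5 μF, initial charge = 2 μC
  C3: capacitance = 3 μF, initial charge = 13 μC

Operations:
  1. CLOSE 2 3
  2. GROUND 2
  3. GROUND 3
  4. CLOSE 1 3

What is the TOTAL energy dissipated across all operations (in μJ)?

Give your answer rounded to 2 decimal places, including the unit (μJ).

Initial: C1(3μF, Q=7μC, V=2.33V), C2(5μF, Q=2μC, V=0.40V), C3(3μF, Q=13μC, V=4.33V)
Op 1: CLOSE 2-3: Q_total=15.00, C_total=8.00, V=1.88; Q2=9.38, Q3=5.62; dissipated=14.504
Op 2: GROUND 2: Q2=0; energy lost=8.789
Op 3: GROUND 3: Q3=0; energy lost=5.273
Op 4: CLOSE 1-3: Q_total=7.00, C_total=6.00, V=1.17; Q1=3.50, Q3=3.50; dissipated=4.083
Total dissipated: 32.650 μJ

Answer: 32.65 μJ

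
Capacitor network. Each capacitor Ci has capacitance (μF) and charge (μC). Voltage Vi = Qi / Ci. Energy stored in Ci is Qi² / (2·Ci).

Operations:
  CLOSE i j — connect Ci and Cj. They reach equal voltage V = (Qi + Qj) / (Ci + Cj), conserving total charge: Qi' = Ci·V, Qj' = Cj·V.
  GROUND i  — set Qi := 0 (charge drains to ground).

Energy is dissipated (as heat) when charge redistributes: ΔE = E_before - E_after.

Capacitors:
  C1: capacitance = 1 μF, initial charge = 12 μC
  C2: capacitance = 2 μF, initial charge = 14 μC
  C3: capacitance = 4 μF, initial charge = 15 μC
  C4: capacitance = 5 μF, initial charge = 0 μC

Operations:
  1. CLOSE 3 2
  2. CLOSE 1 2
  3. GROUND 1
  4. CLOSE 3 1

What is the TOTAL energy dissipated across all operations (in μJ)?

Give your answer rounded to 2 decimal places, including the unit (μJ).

Initial: C1(1μF, Q=12μC, V=12.00V), C2(2μF, Q=14μC, V=7.00V), C3(4μF, Q=15μC, V=3.75V), C4(5μF, Q=0μC, V=0.00V)
Op 1: CLOSE 3-2: Q_total=29.00, C_total=6.00, V=4.83; Q3=19.33, Q2=9.67; dissipated=7.042
Op 2: CLOSE 1-2: Q_total=21.67, C_total=3.00, V=7.22; Q1=7.22, Q2=14.44; dissipated=17.120
Op 3: GROUND 1: Q1=0; energy lost=26.080
Op 4: CLOSE 3-1: Q_total=19.33, C_total=5.00, V=3.87; Q3=15.47, Q1=3.87; dissipated=9.344
Total dissipated: 59.587 μJ

Answer: 59.59 μJ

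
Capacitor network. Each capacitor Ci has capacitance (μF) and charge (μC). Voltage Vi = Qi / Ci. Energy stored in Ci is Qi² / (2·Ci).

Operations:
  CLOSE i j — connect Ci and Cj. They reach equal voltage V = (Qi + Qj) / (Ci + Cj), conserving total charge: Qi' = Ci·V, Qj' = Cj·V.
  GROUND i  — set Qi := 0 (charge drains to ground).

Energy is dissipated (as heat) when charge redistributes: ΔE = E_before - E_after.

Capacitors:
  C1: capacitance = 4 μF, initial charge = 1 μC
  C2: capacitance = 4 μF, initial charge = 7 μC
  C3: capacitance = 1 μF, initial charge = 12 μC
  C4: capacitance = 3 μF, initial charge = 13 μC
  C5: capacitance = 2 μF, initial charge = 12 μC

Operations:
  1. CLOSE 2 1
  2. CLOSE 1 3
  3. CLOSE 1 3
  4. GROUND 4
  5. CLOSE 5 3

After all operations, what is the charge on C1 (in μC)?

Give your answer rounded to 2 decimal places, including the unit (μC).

Initial: C1(4μF, Q=1μC, V=0.25V), C2(4μF, Q=7μC, V=1.75V), C3(1μF, Q=12μC, V=12.00V), C4(3μF, Q=13μC, V=4.33V), C5(2μF, Q=12μC, V=6.00V)
Op 1: CLOSE 2-1: Q_total=8.00, C_total=8.00, V=1.00; Q2=4.00, Q1=4.00; dissipated=2.250
Op 2: CLOSE 1-3: Q_total=16.00, C_total=5.00, V=3.20; Q1=12.80, Q3=3.20; dissipated=48.400
Op 3: CLOSE 1-3: Q_total=16.00, C_total=5.00, V=3.20; Q1=12.80, Q3=3.20; dissipated=0.000
Op 4: GROUND 4: Q4=0; energy lost=28.167
Op 5: CLOSE 5-3: Q_total=15.20, C_total=3.00, V=5.07; Q5=10.13, Q3=5.07; dissipated=2.613
Final charges: Q1=12.80, Q2=4.00, Q3=5.07, Q4=0.00, Q5=10.13

Answer: 12.80 μC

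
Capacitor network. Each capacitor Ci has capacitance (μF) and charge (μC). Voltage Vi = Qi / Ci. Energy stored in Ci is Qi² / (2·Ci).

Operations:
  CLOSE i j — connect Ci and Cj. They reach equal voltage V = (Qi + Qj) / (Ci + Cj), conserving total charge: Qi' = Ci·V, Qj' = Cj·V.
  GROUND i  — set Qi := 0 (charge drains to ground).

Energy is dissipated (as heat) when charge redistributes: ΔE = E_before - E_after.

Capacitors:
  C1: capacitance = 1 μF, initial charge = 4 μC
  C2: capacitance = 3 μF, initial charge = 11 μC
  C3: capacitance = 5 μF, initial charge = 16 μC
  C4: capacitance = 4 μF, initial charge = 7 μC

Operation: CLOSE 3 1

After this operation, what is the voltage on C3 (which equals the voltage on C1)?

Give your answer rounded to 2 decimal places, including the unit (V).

Initial: C1(1μF, Q=4μC, V=4.00V), C2(3μF, Q=11μC, V=3.67V), C3(5μF, Q=16μC, V=3.20V), C4(4μF, Q=7μC, V=1.75V)
Op 1: CLOSE 3-1: Q_total=20.00, C_total=6.00, V=3.33; Q3=16.67, Q1=3.33; dissipated=0.267

Answer: 3.33 V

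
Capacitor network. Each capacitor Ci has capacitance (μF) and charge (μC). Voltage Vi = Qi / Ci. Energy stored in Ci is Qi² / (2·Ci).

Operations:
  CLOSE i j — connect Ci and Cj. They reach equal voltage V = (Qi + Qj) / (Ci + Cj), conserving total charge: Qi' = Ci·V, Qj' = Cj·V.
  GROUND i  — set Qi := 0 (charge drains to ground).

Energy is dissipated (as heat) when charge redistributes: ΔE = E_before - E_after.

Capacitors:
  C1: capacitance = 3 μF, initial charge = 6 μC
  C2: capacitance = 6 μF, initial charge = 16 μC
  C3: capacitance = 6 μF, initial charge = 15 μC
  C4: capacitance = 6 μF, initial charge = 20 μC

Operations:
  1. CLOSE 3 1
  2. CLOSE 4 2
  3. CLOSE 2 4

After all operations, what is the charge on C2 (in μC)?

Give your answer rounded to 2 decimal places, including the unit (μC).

Initial: C1(3μF, Q=6μC, V=2.00V), C2(6μF, Q=16μC, V=2.67V), C3(6μF, Q=15μC, V=2.50V), C4(6μF, Q=20μC, V=3.33V)
Op 1: CLOSE 3-1: Q_total=21.00, C_total=9.00, V=2.33; Q3=14.00, Q1=7.00; dissipated=0.250
Op 2: CLOSE 4-2: Q_total=36.00, C_total=12.00, V=3.00; Q4=18.00, Q2=18.00; dissipated=0.667
Op 3: CLOSE 2-4: Q_total=36.00, C_total=12.00, V=3.00; Q2=18.00, Q4=18.00; dissipated=0.000
Final charges: Q1=7.00, Q2=18.00, Q3=14.00, Q4=18.00

Answer: 18.00 μC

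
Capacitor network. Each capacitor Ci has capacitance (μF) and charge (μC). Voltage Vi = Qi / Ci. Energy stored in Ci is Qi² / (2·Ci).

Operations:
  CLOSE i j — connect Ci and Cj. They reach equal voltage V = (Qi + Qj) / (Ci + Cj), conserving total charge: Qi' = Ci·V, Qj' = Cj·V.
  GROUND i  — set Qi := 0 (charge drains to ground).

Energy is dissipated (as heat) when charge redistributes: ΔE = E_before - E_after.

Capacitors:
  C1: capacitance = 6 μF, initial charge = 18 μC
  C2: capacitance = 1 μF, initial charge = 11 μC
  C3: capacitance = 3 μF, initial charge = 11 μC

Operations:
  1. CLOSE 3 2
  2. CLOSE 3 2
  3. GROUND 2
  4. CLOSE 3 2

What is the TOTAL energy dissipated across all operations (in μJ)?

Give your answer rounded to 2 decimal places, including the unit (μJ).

Answer: 46.64 μJ

Derivation:
Initial: C1(6μF, Q=18μC, V=3.00V), C2(1μF, Q=11μC, V=11.00V), C3(3μF, Q=11μC, V=3.67V)
Op 1: CLOSE 3-2: Q_total=22.00, C_total=4.00, V=5.50; Q3=16.50, Q2=5.50; dissipated=20.167
Op 2: CLOSE 3-2: Q_total=22.00, C_total=4.00, V=5.50; Q3=16.50, Q2=5.50; dissipated=0.000
Op 3: GROUND 2: Q2=0; energy lost=15.125
Op 4: CLOSE 3-2: Q_total=16.50, C_total=4.00, V=4.12; Q3=12.38, Q2=4.12; dissipated=11.344
Total dissipated: 46.635 μJ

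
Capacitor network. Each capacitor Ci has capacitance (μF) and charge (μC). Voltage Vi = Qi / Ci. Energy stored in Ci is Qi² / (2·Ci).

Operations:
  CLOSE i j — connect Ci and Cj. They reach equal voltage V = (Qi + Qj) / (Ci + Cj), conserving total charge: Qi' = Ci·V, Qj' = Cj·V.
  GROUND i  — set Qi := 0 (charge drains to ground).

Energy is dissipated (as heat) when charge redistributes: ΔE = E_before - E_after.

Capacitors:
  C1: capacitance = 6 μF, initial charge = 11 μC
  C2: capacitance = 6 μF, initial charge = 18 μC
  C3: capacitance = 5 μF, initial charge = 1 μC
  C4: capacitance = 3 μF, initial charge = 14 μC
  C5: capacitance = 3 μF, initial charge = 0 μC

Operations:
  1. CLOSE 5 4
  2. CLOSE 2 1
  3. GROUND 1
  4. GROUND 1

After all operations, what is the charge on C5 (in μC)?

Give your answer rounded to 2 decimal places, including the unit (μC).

Initial: C1(6μF, Q=11μC, V=1.83V), C2(6μF, Q=18μC, V=3.00V), C3(5μF, Q=1μC, V=0.20V), C4(3μF, Q=14μC, V=4.67V), C5(3μF, Q=0μC, V=0.00V)
Op 1: CLOSE 5-4: Q_total=14.00, C_total=6.00, V=2.33; Q5=7.00, Q4=7.00; dissipated=16.333
Op 2: CLOSE 2-1: Q_total=29.00, C_total=12.00, V=2.42; Q2=14.50, Q1=14.50; dissipated=2.042
Op 3: GROUND 1: Q1=0; energy lost=17.521
Op 4: GROUND 1: Q1=0; energy lost=0.000
Final charges: Q1=0.00, Q2=14.50, Q3=1.00, Q4=7.00, Q5=7.00

Answer: 7.00 μC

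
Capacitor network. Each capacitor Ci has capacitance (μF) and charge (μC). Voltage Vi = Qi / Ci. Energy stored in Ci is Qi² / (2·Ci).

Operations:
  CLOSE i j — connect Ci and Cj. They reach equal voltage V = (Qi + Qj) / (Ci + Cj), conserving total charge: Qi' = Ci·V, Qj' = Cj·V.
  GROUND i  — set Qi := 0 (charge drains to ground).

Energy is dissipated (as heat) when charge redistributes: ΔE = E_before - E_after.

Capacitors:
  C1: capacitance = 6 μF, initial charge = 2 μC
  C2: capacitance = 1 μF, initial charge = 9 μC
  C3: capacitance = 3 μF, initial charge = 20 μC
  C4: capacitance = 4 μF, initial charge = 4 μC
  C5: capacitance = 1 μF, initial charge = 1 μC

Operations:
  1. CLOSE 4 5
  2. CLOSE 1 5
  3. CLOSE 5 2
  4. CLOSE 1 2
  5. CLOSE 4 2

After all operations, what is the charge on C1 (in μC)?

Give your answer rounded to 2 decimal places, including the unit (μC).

Answer: 6.24 μC

Derivation:
Initial: C1(6μF, Q=2μC, V=0.33V), C2(1μF, Q=9μC, V=9.00V), C3(3μF, Q=20μC, V=6.67V), C4(4μF, Q=4μC, V=1.00V), C5(1μF, Q=1μC, V=1.00V)
Op 1: CLOSE 4-5: Q_total=5.00, C_total=5.00, V=1.00; Q4=4.00, Q5=1.00; dissipated=0.000
Op 2: CLOSE 1-5: Q_total=3.00, C_total=7.00, V=0.43; Q1=2.57, Q5=0.43; dissipated=0.190
Op 3: CLOSE 5-2: Q_total=9.43, C_total=2.00, V=4.71; Q5=4.71, Q2=4.71; dissipated=18.367
Op 4: CLOSE 1-2: Q_total=7.29, C_total=7.00, V=1.04; Q1=6.24, Q2=1.04; dissipated=7.872
Op 5: CLOSE 4-2: Q_total=5.04, C_total=5.00, V=1.01; Q4=4.03, Q2=1.01; dissipated=0.001
Final charges: Q1=6.24, Q2=1.01, Q3=20.00, Q4=4.03, Q5=4.71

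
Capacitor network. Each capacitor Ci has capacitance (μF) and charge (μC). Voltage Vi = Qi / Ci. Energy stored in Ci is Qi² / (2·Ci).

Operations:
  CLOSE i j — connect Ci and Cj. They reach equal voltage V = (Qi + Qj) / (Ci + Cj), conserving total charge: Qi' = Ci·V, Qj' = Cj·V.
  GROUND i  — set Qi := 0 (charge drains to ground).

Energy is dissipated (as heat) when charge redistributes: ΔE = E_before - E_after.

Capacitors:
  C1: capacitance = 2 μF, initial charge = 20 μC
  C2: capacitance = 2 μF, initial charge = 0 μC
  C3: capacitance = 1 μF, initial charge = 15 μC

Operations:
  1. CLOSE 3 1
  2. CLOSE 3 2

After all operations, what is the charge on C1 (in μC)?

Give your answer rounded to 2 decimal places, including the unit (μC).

Answer: 23.33 μC

Derivation:
Initial: C1(2μF, Q=20μC, V=10.00V), C2(2μF, Q=0μC, V=0.00V), C3(1μF, Q=15μC, V=15.00V)
Op 1: CLOSE 3-1: Q_total=35.00, C_total=3.00, V=11.67; Q3=11.67, Q1=23.33; dissipated=8.333
Op 2: CLOSE 3-2: Q_total=11.67, C_total=3.00, V=3.89; Q3=3.89, Q2=7.78; dissipated=45.370
Final charges: Q1=23.33, Q2=7.78, Q3=3.89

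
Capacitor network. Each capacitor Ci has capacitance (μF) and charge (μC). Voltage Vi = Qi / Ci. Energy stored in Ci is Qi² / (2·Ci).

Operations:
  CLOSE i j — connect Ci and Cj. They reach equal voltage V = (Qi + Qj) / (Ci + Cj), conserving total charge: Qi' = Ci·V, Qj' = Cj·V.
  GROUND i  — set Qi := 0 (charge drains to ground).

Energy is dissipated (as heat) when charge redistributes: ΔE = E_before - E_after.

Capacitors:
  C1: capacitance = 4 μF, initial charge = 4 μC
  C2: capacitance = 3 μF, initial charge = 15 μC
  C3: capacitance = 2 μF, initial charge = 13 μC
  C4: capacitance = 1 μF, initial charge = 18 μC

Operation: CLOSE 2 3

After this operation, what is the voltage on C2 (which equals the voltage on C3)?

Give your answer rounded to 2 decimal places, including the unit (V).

Initial: C1(4μF, Q=4μC, V=1.00V), C2(3μF, Q=15μC, V=5.00V), C3(2μF, Q=13μC, V=6.50V), C4(1μF, Q=18μC, V=18.00V)
Op 1: CLOSE 2-3: Q_total=28.00, C_total=5.00, V=5.60; Q2=16.80, Q3=11.20; dissipated=1.350

Answer: 5.60 V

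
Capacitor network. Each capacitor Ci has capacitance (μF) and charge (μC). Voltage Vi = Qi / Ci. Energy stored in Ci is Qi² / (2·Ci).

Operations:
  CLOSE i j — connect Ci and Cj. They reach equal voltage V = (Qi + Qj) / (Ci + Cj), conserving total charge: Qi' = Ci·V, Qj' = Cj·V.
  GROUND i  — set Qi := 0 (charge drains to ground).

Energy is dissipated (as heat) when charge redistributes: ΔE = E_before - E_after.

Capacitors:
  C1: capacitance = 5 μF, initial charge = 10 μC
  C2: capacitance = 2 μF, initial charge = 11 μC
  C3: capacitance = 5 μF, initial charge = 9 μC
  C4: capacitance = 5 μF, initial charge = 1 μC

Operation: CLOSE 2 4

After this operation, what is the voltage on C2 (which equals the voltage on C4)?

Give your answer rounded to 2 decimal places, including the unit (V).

Answer: 1.71 V

Derivation:
Initial: C1(5μF, Q=10μC, V=2.00V), C2(2μF, Q=11μC, V=5.50V), C3(5μF, Q=9μC, V=1.80V), C4(5μF, Q=1μC, V=0.20V)
Op 1: CLOSE 2-4: Q_total=12.00, C_total=7.00, V=1.71; Q2=3.43, Q4=8.57; dissipated=20.064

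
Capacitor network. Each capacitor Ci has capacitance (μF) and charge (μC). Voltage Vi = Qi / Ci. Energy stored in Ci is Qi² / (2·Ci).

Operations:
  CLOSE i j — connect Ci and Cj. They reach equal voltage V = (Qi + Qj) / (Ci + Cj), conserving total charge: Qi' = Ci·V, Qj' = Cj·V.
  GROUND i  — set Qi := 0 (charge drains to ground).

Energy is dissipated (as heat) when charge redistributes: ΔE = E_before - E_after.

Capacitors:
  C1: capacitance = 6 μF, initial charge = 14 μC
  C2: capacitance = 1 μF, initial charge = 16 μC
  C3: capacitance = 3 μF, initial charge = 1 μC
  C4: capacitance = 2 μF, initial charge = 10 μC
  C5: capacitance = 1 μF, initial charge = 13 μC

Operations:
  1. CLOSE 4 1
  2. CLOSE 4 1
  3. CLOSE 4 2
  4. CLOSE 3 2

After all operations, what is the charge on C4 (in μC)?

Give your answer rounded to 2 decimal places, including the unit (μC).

Initial: C1(6μF, Q=14μC, V=2.33V), C2(1μF, Q=16μC, V=16.00V), C3(3μF, Q=1μC, V=0.33V), C4(2μF, Q=10μC, V=5.00V), C5(1μF, Q=13μC, V=13.00V)
Op 1: CLOSE 4-1: Q_total=24.00, C_total=8.00, V=3.00; Q4=6.00, Q1=18.00; dissipated=5.333
Op 2: CLOSE 4-1: Q_total=24.00, C_total=8.00, V=3.00; Q4=6.00, Q1=18.00; dissipated=0.000
Op 3: CLOSE 4-2: Q_total=22.00, C_total=3.00, V=7.33; Q4=14.67, Q2=7.33; dissipated=56.333
Op 4: CLOSE 3-2: Q_total=8.33, C_total=4.00, V=2.08; Q3=6.25, Q2=2.08; dissipated=18.375
Final charges: Q1=18.00, Q2=2.08, Q3=6.25, Q4=14.67, Q5=13.00

Answer: 14.67 μC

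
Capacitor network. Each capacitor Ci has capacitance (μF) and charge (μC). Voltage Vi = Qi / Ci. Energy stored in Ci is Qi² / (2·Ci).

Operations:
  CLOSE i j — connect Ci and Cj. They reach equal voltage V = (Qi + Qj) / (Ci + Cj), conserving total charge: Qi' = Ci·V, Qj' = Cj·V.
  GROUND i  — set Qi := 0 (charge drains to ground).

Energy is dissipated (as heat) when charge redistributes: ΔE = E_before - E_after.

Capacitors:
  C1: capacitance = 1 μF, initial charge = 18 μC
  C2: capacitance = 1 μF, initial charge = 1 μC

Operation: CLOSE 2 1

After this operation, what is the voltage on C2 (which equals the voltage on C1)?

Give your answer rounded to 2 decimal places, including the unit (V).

Answer: 9.50 V

Derivation:
Initial: C1(1μF, Q=18μC, V=18.00V), C2(1μF, Q=1μC, V=1.00V)
Op 1: CLOSE 2-1: Q_total=19.00, C_total=2.00, V=9.50; Q2=9.50, Q1=9.50; dissipated=72.250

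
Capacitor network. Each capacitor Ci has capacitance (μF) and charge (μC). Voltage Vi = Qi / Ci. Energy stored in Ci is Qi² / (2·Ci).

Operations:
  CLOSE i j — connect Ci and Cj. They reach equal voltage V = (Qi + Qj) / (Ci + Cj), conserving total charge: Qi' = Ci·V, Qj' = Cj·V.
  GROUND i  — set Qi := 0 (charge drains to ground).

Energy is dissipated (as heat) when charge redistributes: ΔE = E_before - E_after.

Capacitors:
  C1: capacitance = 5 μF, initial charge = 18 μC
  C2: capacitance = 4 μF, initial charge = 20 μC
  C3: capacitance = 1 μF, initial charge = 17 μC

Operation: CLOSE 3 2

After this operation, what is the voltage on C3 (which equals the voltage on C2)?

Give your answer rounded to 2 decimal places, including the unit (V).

Initial: C1(5μF, Q=18μC, V=3.60V), C2(4μF, Q=20μC, V=5.00V), C3(1μF, Q=17μC, V=17.00V)
Op 1: CLOSE 3-2: Q_total=37.00, C_total=5.00, V=7.40; Q3=7.40, Q2=29.60; dissipated=57.600

Answer: 7.40 V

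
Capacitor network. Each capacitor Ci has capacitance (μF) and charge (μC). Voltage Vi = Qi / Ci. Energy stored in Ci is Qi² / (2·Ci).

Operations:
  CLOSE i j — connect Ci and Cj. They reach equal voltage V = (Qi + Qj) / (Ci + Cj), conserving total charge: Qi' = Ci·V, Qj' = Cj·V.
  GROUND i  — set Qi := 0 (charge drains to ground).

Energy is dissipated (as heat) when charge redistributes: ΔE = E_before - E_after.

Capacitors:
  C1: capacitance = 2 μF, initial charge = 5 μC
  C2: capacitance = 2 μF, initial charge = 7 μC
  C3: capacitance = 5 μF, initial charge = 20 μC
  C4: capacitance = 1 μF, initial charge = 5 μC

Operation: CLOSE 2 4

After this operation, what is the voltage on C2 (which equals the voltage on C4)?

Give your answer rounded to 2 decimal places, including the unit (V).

Answer: 4.00 V

Derivation:
Initial: C1(2μF, Q=5μC, V=2.50V), C2(2μF, Q=7μC, V=3.50V), C3(5μF, Q=20μC, V=4.00V), C4(1μF, Q=5μC, V=5.00V)
Op 1: CLOSE 2-4: Q_total=12.00, C_total=3.00, V=4.00; Q2=8.00, Q4=4.00; dissipated=0.750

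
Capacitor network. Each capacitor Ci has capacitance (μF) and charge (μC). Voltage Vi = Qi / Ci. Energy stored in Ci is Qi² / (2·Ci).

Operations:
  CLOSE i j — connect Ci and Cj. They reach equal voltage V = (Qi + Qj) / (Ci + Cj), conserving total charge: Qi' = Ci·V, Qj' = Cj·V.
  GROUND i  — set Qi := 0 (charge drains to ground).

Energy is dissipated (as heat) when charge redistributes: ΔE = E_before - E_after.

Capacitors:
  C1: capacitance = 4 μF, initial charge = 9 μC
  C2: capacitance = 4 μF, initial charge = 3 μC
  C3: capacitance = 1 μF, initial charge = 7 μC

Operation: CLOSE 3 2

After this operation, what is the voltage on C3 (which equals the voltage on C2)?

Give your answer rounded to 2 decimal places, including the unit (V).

Initial: C1(4μF, Q=9μC, V=2.25V), C2(4μF, Q=3μC, V=0.75V), C3(1μF, Q=7μC, V=7.00V)
Op 1: CLOSE 3-2: Q_total=10.00, C_total=5.00, V=2.00; Q3=2.00, Q2=8.00; dissipated=15.625

Answer: 2.00 V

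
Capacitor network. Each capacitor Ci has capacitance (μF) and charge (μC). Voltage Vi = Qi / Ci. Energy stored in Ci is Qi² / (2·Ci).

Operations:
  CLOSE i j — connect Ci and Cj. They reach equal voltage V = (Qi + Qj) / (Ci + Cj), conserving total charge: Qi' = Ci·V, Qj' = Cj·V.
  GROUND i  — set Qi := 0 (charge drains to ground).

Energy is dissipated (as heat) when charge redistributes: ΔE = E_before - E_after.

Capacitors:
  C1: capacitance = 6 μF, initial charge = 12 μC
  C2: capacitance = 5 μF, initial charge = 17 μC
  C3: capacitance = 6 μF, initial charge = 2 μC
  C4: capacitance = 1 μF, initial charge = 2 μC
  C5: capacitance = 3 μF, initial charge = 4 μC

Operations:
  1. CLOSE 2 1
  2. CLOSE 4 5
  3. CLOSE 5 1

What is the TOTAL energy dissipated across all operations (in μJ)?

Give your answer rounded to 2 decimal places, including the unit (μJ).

Answer: 4.13 μJ

Derivation:
Initial: C1(6μF, Q=12μC, V=2.00V), C2(5μF, Q=17μC, V=3.40V), C3(6μF, Q=2μC, V=0.33V), C4(1μF, Q=2μC, V=2.00V), C5(3μF, Q=4μC, V=1.33V)
Op 1: CLOSE 2-1: Q_total=29.00, C_total=11.00, V=2.64; Q2=13.18, Q1=15.82; dissipated=2.673
Op 2: CLOSE 4-5: Q_total=6.00, C_total=4.00, V=1.50; Q4=1.50, Q5=4.50; dissipated=0.167
Op 3: CLOSE 5-1: Q_total=20.32, C_total=9.00, V=2.26; Q5=6.77, Q1=13.55; dissipated=1.291
Total dissipated: 4.131 μJ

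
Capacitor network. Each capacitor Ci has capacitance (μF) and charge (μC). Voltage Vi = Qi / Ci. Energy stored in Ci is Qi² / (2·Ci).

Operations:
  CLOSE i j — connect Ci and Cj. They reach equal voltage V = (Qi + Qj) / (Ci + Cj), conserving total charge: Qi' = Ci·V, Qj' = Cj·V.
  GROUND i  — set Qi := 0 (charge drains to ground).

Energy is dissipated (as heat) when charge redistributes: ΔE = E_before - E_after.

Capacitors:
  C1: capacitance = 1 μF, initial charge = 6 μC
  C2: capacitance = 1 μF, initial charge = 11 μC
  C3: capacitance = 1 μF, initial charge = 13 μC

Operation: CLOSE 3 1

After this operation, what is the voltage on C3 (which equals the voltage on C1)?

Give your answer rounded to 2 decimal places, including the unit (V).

Answer: 9.50 V

Derivation:
Initial: C1(1μF, Q=6μC, V=6.00V), C2(1μF, Q=11μC, V=11.00V), C3(1μF, Q=13μC, V=13.00V)
Op 1: CLOSE 3-1: Q_total=19.00, C_total=2.00, V=9.50; Q3=9.50, Q1=9.50; dissipated=12.250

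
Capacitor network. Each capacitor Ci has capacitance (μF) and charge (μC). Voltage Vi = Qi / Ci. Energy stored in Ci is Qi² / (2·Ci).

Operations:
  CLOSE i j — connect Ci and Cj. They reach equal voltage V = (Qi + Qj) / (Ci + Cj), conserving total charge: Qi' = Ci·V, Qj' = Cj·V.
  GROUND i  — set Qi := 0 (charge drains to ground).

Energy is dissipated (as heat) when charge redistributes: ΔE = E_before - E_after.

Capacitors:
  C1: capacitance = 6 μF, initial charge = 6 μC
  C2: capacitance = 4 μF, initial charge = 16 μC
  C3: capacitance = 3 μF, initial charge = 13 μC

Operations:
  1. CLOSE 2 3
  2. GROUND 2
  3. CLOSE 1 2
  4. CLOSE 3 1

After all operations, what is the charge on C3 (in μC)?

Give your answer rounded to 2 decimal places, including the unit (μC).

Answer: 5.34 μC

Derivation:
Initial: C1(6μF, Q=6μC, V=1.00V), C2(4μF, Q=16μC, V=4.00V), C3(3μF, Q=13μC, V=4.33V)
Op 1: CLOSE 2-3: Q_total=29.00, C_total=7.00, V=4.14; Q2=16.57, Q3=12.43; dissipated=0.095
Op 2: GROUND 2: Q2=0; energy lost=34.327
Op 3: CLOSE 1-2: Q_total=6.00, C_total=10.00, V=0.60; Q1=3.60, Q2=2.40; dissipated=1.200
Op 4: CLOSE 3-1: Q_total=16.03, C_total=9.00, V=1.78; Q3=5.34, Q1=10.69; dissipated=12.552
Final charges: Q1=10.69, Q2=2.40, Q3=5.34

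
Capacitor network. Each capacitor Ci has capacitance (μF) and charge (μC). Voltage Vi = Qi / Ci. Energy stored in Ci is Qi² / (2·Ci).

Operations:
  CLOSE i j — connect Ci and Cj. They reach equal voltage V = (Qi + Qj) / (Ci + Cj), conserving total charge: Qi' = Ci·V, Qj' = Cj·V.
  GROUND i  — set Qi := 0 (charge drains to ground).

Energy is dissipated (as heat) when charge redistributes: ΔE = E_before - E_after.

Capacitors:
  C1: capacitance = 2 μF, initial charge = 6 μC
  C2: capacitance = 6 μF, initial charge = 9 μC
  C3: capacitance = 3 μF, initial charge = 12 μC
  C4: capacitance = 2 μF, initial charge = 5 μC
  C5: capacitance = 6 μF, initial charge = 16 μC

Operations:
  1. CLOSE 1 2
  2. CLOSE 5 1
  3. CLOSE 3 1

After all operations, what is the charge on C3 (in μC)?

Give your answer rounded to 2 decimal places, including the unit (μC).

Answer: 10.16 μC

Derivation:
Initial: C1(2μF, Q=6μC, V=3.00V), C2(6μF, Q=9μC, V=1.50V), C3(3μF, Q=12μC, V=4.00V), C4(2μF, Q=5μC, V=2.50V), C5(6μF, Q=16μC, V=2.67V)
Op 1: CLOSE 1-2: Q_total=15.00, C_total=8.00, V=1.88; Q1=3.75, Q2=11.25; dissipated=1.688
Op 2: CLOSE 5-1: Q_total=19.75, C_total=8.00, V=2.47; Q5=14.81, Q1=4.94; dissipated=0.470
Op 3: CLOSE 3-1: Q_total=16.94, C_total=5.00, V=3.39; Q3=10.16, Q1=6.78; dissipated=1.407
Final charges: Q1=6.78, Q2=11.25, Q3=10.16, Q4=5.00, Q5=14.81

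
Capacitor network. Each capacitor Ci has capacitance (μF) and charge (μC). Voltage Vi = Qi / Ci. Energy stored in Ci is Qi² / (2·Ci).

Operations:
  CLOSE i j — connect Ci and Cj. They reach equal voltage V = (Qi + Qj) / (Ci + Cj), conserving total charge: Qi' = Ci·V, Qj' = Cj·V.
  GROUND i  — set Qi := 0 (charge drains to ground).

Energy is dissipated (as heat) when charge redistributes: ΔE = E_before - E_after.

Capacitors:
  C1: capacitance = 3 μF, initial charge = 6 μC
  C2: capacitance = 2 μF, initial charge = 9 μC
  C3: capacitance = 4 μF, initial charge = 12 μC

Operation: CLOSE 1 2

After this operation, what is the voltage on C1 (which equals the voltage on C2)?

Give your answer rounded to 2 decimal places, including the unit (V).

Answer: 3.00 V

Derivation:
Initial: C1(3μF, Q=6μC, V=2.00V), C2(2μF, Q=9μC, V=4.50V), C3(4μF, Q=12μC, V=3.00V)
Op 1: CLOSE 1-2: Q_total=15.00, C_total=5.00, V=3.00; Q1=9.00, Q2=6.00; dissipated=3.750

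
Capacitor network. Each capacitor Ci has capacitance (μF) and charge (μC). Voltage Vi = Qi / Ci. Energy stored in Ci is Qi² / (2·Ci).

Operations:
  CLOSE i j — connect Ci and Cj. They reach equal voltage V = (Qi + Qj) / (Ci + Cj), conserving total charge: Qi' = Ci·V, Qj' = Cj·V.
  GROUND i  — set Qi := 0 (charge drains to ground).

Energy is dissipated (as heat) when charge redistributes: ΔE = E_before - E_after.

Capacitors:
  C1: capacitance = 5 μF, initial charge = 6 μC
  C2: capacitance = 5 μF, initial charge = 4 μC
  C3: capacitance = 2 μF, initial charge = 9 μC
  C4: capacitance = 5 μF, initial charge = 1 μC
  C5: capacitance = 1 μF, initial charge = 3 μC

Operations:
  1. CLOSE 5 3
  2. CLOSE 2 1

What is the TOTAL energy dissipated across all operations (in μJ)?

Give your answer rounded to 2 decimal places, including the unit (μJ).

Answer: 0.95 μJ

Derivation:
Initial: C1(5μF, Q=6μC, V=1.20V), C2(5μF, Q=4μC, V=0.80V), C3(2μF, Q=9μC, V=4.50V), C4(5μF, Q=1μC, V=0.20V), C5(1μF, Q=3μC, V=3.00V)
Op 1: CLOSE 5-3: Q_total=12.00, C_total=3.00, V=4.00; Q5=4.00, Q3=8.00; dissipated=0.750
Op 2: CLOSE 2-1: Q_total=10.00, C_total=10.00, V=1.00; Q2=5.00, Q1=5.00; dissipated=0.200
Total dissipated: 0.950 μJ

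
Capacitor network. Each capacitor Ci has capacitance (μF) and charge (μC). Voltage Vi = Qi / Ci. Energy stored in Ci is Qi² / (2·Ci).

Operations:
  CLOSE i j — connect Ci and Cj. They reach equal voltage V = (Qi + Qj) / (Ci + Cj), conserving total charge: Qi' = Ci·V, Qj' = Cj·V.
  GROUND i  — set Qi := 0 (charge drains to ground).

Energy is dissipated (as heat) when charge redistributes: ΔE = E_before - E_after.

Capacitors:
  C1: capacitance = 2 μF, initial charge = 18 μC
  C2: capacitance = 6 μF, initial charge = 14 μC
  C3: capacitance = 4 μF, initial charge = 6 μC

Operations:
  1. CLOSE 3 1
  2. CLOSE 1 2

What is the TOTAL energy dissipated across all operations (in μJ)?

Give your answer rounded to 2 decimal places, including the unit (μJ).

Answer: 39.58 μJ

Derivation:
Initial: C1(2μF, Q=18μC, V=9.00V), C2(6μF, Q=14μC, V=2.33V), C3(4μF, Q=6μC, V=1.50V)
Op 1: CLOSE 3-1: Q_total=24.00, C_total=6.00, V=4.00; Q3=16.00, Q1=8.00; dissipated=37.500
Op 2: CLOSE 1-2: Q_total=22.00, C_total=8.00, V=2.75; Q1=5.50, Q2=16.50; dissipated=2.083
Total dissipated: 39.583 μJ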